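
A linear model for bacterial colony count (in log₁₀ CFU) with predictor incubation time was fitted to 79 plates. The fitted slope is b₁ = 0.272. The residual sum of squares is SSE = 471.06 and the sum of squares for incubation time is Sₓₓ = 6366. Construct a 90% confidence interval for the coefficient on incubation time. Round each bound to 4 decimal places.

MSE = SSE/(n − 2) = 471.06/77 = 6.11766.
SE(b₁) = √(MSE/Sₓₓ) = √(6.11766/6366) = 0.0309998.
df = n − 2 = 77.
t* = t_{0.05, 77} = 1.664885.
Margin = t* × SE = 1.664885 × 0.0309998 = 0.051611.
CI: 0.272 ± 0.051611 → (0.2204, 0.3236).
With 90% confidence, each one-unit increase in incubation time is associated with a change of between 0.2204 and 0.3236 log₁₀ CFU in bacterial colony count.

(0.2204, 0.3236)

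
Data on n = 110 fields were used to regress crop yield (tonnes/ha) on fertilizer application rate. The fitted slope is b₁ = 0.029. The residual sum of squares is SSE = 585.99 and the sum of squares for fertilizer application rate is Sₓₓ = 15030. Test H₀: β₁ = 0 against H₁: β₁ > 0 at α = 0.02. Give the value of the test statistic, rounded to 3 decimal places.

t = 1.526

MSE = SSE/(n − 2) = 585.99/108 = 5.42583.
SE(b₁) = √(MSE/Sₓₓ) = √(5.42583/15030) = 0.019.
t = 0.029 / 0.019 = 1.526.
df = n − 2 = 108.
One-sided p ≈ 0.0649, which is ≥ 0.02, so fail to reject H₀.
The data do not give significant evidence that the true slope on fertilizer application rate is positive.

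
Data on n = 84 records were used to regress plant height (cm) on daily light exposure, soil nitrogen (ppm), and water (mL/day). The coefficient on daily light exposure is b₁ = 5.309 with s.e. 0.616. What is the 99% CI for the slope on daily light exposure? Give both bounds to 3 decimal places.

df = n − k − 1 = 84 − 3 − 1 = 80.
t* = t_{0.005, 80} = 2.638691.
Margin = t* × SE = 2.638691 × 0.616 = 1.62543.
CI: 5.309 ± 1.62543 → (3.684, 6.934).
With 99% confidence, each one-unit increase in daily light exposure is associated with a change of between 3.684 and 6.934 cm in plant height, holding the other predictors fixed.

(3.684, 6.934)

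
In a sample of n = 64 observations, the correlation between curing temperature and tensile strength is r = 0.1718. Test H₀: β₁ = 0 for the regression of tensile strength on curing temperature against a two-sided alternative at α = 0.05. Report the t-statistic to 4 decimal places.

t = 1.3732

t = r·√(n − 2)/√(1 − r²) = 0.1718·√62/√0.970485 = 1.3732.
df = n − 2 = 62.
Two-sided p ≈ 0.1746, which is ≥ 0.05, so fail to reject H₀.
The data do not give significant evidence of a linear association between curing temperature and tensile strength.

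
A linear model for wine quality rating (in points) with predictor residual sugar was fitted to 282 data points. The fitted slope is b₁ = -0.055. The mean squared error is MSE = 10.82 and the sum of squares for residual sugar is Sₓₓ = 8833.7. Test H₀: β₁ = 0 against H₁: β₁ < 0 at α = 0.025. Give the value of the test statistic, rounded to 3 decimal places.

t = -1.572

SE(b₁) = √(MSE/Sₓₓ) = √(10.82/8833.7) = 0.0349979.
t = -0.055 / 0.0349979 = -1.572.
df = n − 2 = 280.
One-sided p ≈ 0.0586, which is ≥ 0.025, so fail to reject H₀.
The data do not give significant evidence that the true slope on residual sugar is negative.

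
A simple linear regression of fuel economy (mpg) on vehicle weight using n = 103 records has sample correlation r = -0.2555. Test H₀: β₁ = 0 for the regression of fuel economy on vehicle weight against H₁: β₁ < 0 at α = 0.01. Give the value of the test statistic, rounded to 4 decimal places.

t = r·√(n − 2)/√(1 − r²) = -0.2555·√101/√0.93472 = -2.6559.
df = n − 2 = 101.
One-sided p ≈ 0.0046, which is < 0.01, so reject H₀.
There is evidence of a linear association between vehicle weight and fuel economy.

t = -2.6559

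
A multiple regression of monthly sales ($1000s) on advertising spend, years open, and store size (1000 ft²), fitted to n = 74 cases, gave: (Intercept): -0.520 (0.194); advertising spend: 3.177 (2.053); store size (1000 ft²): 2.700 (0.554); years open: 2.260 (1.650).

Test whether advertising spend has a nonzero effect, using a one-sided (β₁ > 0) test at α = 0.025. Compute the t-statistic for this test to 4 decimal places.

t = 1.5475

Read off: b = 3.177, SE = 2.053 for advertising spend.
H₀: β₁ = 0 vs H₁: β₁ > 0.
t = 3.177 / 2.053 = 1.5475.
df = n − k − 1 = 74 − 3 − 1 = 70.
One-sided p ≈ 0.0631, which is ≥ 0.025, so fail to reject H₀.
The data do not give significant evidence that the true slope on advertising spend is positive, holding the other predictors fixed.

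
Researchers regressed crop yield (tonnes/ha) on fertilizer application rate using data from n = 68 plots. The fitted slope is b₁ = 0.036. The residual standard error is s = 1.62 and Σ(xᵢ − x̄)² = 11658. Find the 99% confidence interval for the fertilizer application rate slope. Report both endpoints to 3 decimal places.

SE(b₁) = s/√Sₓₓ = 1.62/√11658 = 0.0150039.
df = n − 2 = 66.
t* = t_{0.005, 66} = 2.652394.
Margin = t* × SE = 2.652394 × 0.0150039 = 0.03980.
CI: 0.036 ± 0.03980 → (-0.004, 0.076).
With 99% confidence, each one-unit increase in fertilizer application rate is associated with a change of between -0.004 and 0.076 tonnes/ha in crop yield.

(-0.004, 0.076)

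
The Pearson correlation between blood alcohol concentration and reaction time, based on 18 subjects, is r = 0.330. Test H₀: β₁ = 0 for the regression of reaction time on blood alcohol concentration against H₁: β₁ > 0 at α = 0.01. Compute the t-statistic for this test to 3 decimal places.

t = 1.398

t = r·√(n − 2)/√(1 − r²) = 0.330·√16/√0.8911 = 1.398.
df = n − 2 = 16.
One-sided p ≈ 0.0905, which is ≥ 0.01, so fail to reject H₀.
The data do not give significant evidence of a linear association between blood alcohol concentration and reaction time.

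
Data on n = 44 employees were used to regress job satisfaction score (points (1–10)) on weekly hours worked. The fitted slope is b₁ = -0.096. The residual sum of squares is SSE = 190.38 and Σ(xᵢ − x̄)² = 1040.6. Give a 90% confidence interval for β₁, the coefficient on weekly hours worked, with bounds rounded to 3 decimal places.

MSE = SSE/(n − 2) = 190.38/42 = 4.53286.
SE(b₁) = √(MSE/Sₓₓ) = √(4.53286/1040.6) = 0.066.
df = n − 2 = 42.
t* = t_{0.05, 42} = 1.681952.
Margin = t* × SE = 1.681952 × 0.066 = 0.11101.
CI: -0.096 ± 0.11101 → (-0.207, 0.015).
With 90% confidence, each one-unit increase in weekly hours worked is associated with a change of between -0.207 and 0.015 points (1–10) in job satisfaction score.

(-0.207, 0.015)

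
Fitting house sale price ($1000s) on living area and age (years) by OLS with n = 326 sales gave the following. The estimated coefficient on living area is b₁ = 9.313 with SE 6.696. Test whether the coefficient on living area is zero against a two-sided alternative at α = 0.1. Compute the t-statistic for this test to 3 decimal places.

H₀: β₁ = 0 vs H₁: β₁ ≠ 0.
t = (b₁ − β₁⁰)/SE = 9.313 / 6.696 = 1.391.
df = n − k − 1 = 326 − 2 − 1 = 323.
Two-sided p ≈ 0.1652, which is ≥ 0.1, so fail to reject H₀.
The data do not give significant evidence of an association between living area and house sale price, after adjusting for the other predictors.

t = 1.391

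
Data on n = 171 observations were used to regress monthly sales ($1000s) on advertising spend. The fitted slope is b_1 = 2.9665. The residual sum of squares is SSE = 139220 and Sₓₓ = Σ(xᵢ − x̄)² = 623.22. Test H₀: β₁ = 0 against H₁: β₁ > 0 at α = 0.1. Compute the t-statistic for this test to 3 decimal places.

t = 2.580

MSE = SSE/(n − 2) = 139220/169 = 823.787.
SE(b_1) = √(MSE/Sₓₓ) = √(823.787/623.22) = 1.14971.
t = 2.9665 / 1.14971 = 2.580.
df = n − 2 = 169.
One-sided p ≈ 0.0054, which is < 0.1, so reject H₀.
There is evidence that the true slope on advertising spend is positive.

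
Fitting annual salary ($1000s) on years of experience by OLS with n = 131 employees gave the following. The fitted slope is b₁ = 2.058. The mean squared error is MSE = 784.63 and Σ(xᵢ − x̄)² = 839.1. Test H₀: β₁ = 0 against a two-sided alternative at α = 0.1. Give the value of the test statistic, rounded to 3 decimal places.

SE(b₁) = √(MSE/Sₓₓ) = √(784.63/839.1) = 0.966998.
t = 2.058 / 0.966998 = 2.128.
df = n − 2 = 129.
Two-sided p ≈ 0.0352, which is < 0.1, so reject H₀.
There is evidence that years of experience is associated with annual salary.

t = 2.128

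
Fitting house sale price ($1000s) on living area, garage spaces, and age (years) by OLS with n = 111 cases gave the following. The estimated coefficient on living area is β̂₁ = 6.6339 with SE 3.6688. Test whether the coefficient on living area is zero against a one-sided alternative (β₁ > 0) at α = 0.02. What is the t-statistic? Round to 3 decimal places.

H₀: β₁ = 0 vs H₁: β₁ > 0.
t = (β̂₁ − β₁⁰)/SE = 6.6339 / 3.6688 = 1.808.
df = n − k − 1 = 111 − 3 − 1 = 107.
One-sided p ≈ 0.0367, which is ≥ 0.02, so fail to reject H₀.
The data do not give significant evidence that the true slope on living area is positive, holding the other predictors fixed.

t = 1.808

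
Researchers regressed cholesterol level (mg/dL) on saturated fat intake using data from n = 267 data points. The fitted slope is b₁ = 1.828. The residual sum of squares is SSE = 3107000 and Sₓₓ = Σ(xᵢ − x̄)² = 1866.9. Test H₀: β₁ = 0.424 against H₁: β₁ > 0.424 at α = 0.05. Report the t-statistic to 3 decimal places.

MSE = SSE/(n − 2) = 3107000/265 = 11724.5.
SE(b₁) = √(MSE/Sₓₓ) = √(11724.5/1866.9) = 2.50604.
t = (1.828 − 0.424) / 2.50604 = 0.560.
df = n − 2 = 265.
One-sided p ≈ 0.2879, which is ≥ 0.05, so fail to reject H₀.
The data do not give significant evidence that the true slope on saturated fat intake exceeds 0.424 mg/dL per unit.

t = 0.560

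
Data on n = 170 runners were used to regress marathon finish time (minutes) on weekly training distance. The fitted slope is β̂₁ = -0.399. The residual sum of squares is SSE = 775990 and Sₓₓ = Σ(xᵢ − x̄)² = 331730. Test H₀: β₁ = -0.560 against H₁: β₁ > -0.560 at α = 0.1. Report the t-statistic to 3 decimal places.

t = 1.364

MSE = SSE/(n − 2) = 775990/168 = 4618.99.
SE(β̂₁) = √(MSE/Sₓₓ) = √(4618.99/331730) = 0.118.
t = (-0.399 − (-0.560)) / 0.118 = 1.364.
df = n − 2 = 168.
One-sided p ≈ 0.0871, which is < 0.1, so reject H₀.
There is evidence that the true slope on weekly training distance exceeds -0.560 minutes per unit.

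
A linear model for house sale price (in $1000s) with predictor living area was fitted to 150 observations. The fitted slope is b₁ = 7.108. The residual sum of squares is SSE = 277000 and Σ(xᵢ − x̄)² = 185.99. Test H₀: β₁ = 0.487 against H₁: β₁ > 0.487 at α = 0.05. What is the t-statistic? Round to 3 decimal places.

MSE = SSE/(n − 2) = 277000/148 = 1871.62.
SE(b₁) = √(MSE/Sₓₓ) = √(1871.62/185.99) = 3.17223.
t = (7.108 − 0.487) / 3.17223 = 2.087.
df = n − 2 = 148.
One-sided p ≈ 0.0193, which is < 0.05, so reject H₀.
There is evidence that the true slope on living area exceeds 0.487 $1000s per unit.

t = 2.087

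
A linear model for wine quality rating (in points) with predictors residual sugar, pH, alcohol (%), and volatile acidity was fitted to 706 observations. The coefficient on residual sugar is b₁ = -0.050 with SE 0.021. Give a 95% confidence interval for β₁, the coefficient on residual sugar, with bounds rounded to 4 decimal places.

df = n − k − 1 = 706 − 4 − 1 = 701.
t* = t_{0.025, 701} = 1.963354.
Margin = t* × SE = 1.963354 × 0.021 = 0.041230.
CI: -0.050 ± 0.041230 → (-0.0912, -0.0088).
With 95% confidence, each one-unit increase in residual sugar is associated with a change of between -0.0912 and -0.0088 points in wine quality rating, holding the other predictors fixed.

(-0.0912, -0.0088)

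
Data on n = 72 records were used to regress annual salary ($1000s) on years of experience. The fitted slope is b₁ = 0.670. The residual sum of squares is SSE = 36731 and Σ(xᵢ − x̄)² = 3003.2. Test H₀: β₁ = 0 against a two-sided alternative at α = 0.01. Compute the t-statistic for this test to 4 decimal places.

t = 1.6029

MSE = SSE/(n − 2) = 36731/70 = 524.729.
SE(b₁) = √(MSE/Sₓₓ) = √(524.729/3003.2) = 0.417999.
t = 0.670 / 0.417999 = 1.6029.
df = n − 2 = 70.
Two-sided p ≈ 0.1135, which is ≥ 0.01, so fail to reject H₀.
The data do not give significant evidence of an association between years of experience and annual salary.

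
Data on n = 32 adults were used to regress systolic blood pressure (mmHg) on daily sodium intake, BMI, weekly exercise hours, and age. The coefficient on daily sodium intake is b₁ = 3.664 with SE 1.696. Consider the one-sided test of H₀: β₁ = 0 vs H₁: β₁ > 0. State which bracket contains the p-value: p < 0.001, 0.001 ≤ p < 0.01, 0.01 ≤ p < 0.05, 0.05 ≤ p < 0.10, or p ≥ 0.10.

t = 3.664 / 1.696 = 2.160.
df = n − k − 1 = 32 − 4 − 1 = 27.
One-sided p = P(T_{27} > t) ≈ 0.0199.
So 0.01 ≤ p < 0.05.

0.01 ≤ p < 0.05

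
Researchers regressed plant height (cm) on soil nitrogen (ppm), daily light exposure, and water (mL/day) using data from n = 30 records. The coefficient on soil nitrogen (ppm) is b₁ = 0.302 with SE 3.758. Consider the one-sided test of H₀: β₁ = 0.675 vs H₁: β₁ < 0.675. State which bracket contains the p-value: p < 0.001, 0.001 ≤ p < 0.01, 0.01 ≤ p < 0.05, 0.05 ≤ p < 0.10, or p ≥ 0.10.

p ≥ 0.10

t = (0.302 − 0.675) / 3.758 = -0.099.
df = n − k − 1 = 30 − 3 − 1 = 26.
One-sided p = P(T_{26} < t) ≈ 0.4608.
So p ≥ 0.10.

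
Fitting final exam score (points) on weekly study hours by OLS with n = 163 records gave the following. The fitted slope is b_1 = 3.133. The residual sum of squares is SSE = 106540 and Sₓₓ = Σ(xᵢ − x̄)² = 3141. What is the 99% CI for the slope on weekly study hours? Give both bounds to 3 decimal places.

MSE = SSE/(n − 2) = 106540/161 = 661.739.
SE(b_1) = √(MSE/Sₓₓ) = √(661.739/3141) = 0.458997.
df = n − 2 = 161.
t* = t_{0.005, 161} = 2.606711.
Margin = t* × SE = 2.606711 × 0.458997 = 1.19647.
CI: 3.133 ± 1.19647 → (1.937, 4.329).
With 99% confidence, each one-unit increase in weekly study hours is associated with a change of between 1.937 and 4.329 points in final exam score.

(1.937, 4.329)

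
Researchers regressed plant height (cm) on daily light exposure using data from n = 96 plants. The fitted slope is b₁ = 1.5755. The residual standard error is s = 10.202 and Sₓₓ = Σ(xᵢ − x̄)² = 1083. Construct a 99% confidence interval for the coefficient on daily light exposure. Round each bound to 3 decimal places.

SE(b₁) = s/√Sₓₓ = 10.202/√1083 = 0.310007.
df = n − 2 = 94.
t* = t_{0.005, 94} = 2.629148.
Margin = t* × SE = 2.629148 × 0.310007 = 0.81505.
CI: 1.5755 ± 0.81505 → (0.760, 2.391).
With 99% confidence, each one-unit increase in daily light exposure is associated with a change of between 0.760 and 2.391 cm in plant height.

(0.760, 2.391)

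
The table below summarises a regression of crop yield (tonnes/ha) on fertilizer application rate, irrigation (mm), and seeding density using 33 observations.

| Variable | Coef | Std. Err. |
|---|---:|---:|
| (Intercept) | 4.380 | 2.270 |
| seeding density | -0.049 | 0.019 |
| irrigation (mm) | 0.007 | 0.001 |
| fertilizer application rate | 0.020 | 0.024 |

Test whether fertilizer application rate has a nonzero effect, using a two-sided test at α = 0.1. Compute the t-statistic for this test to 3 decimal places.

Read off: b = 0.020, SE = 0.024 for fertilizer application rate.
H₀: β₁ = 0 vs H₁: β₁ ≠ 0.
t = 0.020 / 0.024 = 0.833.
df = n − k − 1 = 33 − 3 − 1 = 29.
Two-sided p ≈ 0.4115, which is ≥ 0.1, so fail to reject H₀.
The data do not give significant evidence of an association between fertilizer application rate and crop yield, after adjusting for the other predictors.

t = 0.833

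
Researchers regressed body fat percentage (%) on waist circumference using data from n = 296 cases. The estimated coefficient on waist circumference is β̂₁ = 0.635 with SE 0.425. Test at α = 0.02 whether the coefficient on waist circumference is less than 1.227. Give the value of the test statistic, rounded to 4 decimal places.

H₀: β₁ = 1.227 vs H₁: β₁ < 1.227.
t = (β̂₁ − β₁⁰)/SE = (0.635 − 1.227) / 0.425 = -1.3929.
df = n − 2 = 296 − 2 = 294.
One-sided p ≈ 0.0823, which is ≥ 0.02, so fail to reject H₀.
The data do not give significant evidence that the true slope on waist circumference is below 1.227 % per unit.

t = -1.3929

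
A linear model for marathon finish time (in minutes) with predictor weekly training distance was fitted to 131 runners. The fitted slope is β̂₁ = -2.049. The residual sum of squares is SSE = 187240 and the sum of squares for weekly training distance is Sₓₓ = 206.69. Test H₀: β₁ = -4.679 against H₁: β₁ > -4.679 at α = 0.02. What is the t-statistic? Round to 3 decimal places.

t = 0.992

MSE = SSE/(n − 2) = 187240/129 = 1451.47.
SE(β̂₁) = √(MSE/Sₓₓ) = √(1451.47/206.69) = 2.64999.
t = (-2.049 − (-4.679)) / 2.64999 = 0.992.
df = n − 2 = 129.
One-sided p ≈ 0.1614, which is ≥ 0.02, so fail to reject H₀.
The data do not give significant evidence that the true slope on weekly training distance exceeds -4.679 minutes per unit.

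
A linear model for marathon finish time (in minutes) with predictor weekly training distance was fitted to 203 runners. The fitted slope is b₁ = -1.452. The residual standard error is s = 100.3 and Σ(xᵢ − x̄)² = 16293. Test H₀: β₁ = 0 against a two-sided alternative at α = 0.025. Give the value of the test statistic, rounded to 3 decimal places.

SE(b₁) = s/√Sₓₓ = 100.3/√16293 = 0.785779.
t = -1.452 / 0.785779 = -1.848.
df = n − 2 = 201.
Two-sided p ≈ 0.0661, which is ≥ 0.025, so fail to reject H₀.
The data do not give significant evidence of an association between weekly training distance and marathon finish time.

t = -1.848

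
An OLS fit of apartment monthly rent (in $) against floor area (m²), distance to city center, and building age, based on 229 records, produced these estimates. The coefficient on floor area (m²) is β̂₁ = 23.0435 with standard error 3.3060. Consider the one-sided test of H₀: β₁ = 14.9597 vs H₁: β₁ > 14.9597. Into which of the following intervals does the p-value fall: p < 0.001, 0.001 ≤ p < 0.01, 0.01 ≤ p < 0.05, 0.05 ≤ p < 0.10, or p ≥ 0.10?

0.001 ≤ p < 0.01

t = (23.0435 − 14.9597) / 3.3060 = 2.445.
df = n − k − 1 = 229 − 3 − 1 = 225.
One-sided p = P(T_{225} > t) ≈ 0.0076.
So 0.001 ≤ p < 0.01.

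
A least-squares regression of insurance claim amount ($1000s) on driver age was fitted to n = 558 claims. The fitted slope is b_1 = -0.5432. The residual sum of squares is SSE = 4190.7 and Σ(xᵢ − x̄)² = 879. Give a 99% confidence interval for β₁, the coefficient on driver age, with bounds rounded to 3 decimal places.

(-0.783, -0.304)

MSE = SSE/(n − 2) = 4190.7/556 = 7.53723.
SE(b_1) = √(MSE/Sₓₓ) = √(7.53723/879) = 0.0926001.
df = n − 2 = 556.
t* = t_{0.005, 556} = 2.584701.
Margin = t* × SE = 2.584701 × 0.0926001 = 0.23934.
CI: -0.5432 ± 0.23934 → (-0.783, -0.304).
With 99% confidence, each one-unit increase in driver age is associated with a change of between -0.783 and -0.304 $1000s in insurance claim amount.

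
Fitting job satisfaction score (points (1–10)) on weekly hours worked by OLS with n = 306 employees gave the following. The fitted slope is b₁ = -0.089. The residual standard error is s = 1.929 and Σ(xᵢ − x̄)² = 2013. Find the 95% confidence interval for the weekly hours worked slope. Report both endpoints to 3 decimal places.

(-0.174, -0.004)

SE(b₁) = s/√Sₓₓ = 1.929/√2013 = 0.0429942.
df = n − 2 = 304.
t* = t_{0.025, 304} = 1.967798.
Margin = t* × SE = 1.967798 × 0.0429942 = 0.08460.
CI: -0.089 ± 0.08460 → (-0.174, -0.004).
With 95% confidence, each one-unit increase in weekly hours worked is associated with a change of between -0.174 and -0.004 points (1–10) in job satisfaction score.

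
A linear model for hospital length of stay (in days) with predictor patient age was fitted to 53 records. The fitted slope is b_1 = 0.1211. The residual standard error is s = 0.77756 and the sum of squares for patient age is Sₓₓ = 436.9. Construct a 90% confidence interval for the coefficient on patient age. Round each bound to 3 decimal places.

(0.059, 0.183)

SE(b_1) = s/√Sₓₓ = 0.77756/√436.9 = 0.0372.
df = n − 2 = 51.
t* = t_{0.05, 51} = 1.675285.
Margin = t* × SE = 1.675285 × 0.0372 = 0.06232.
CI: 0.1211 ± 0.06232 → (0.059, 0.183).
With 90% confidence, each one-unit increase in patient age is associated with a change of between 0.059 and 0.183 days in hospital length of stay.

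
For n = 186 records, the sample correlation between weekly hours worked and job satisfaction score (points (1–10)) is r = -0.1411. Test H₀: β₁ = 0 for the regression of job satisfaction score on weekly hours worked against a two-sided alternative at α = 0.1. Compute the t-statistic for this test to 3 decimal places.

t = r·√(n − 2)/√(1 − r²) = -0.1411·√184/√0.980091 = -1.933.
df = n − 2 = 184.
Two-sided p ≈ 0.0547, which is < 0.1, so reject H₀.
There is evidence of a linear association between weekly hours worked and job satisfaction score.

t = -1.933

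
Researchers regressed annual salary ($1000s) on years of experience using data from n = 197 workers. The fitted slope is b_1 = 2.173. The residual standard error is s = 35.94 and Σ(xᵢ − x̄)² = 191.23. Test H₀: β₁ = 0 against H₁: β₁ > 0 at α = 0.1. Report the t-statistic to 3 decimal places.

SE(b_1) = s/√Sₓₓ = 35.94/√191.23 = 2.59896.
t = 2.173 / 2.59896 = 0.836.
df = n − 2 = 195.
One-sided p ≈ 0.2021, which is ≥ 0.1, so fail to reject H₀.
The data do not give significant evidence that the true slope on years of experience is positive.

t = 0.836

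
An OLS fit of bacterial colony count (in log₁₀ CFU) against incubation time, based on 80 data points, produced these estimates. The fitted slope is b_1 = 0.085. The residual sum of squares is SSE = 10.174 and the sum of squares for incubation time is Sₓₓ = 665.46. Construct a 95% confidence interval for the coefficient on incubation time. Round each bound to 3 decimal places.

MSE = SSE/(n − 2) = 10.174/78 = 0.130436.
SE(b_1) = √(MSE/Sₓₓ) = √(0.130436/665.46) = 0.0140003.
df = n − 2 = 78.
t* = t_{0.025, 78} = 1.990847.
Margin = t* × SE = 1.990847 × 0.0140003 = 0.02787.
CI: 0.085 ± 0.02787 → (0.057, 0.113).
With 95% confidence, each one-unit increase in incubation time is associated with a change of between 0.057 and 0.113 log₁₀ CFU in bacterial colony count.

(0.057, 0.113)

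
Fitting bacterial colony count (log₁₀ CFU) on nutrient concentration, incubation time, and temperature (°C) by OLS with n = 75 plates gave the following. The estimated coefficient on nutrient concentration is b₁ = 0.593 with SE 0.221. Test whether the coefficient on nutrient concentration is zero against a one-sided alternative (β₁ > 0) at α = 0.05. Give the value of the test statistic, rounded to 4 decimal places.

H₀: β₁ = 0 vs H₁: β₁ > 0.
t = (b₁ − β₁⁰)/SE = 0.593 / 0.221 = 2.6833.
df = n − k − 1 = 75 − 3 − 1 = 71.
One-sided p ≈ 0.0045, which is < 0.05, so reject H₀.
There is evidence that the true slope on nutrient concentration is positive, holding the other predictors fixed.

t = 2.6833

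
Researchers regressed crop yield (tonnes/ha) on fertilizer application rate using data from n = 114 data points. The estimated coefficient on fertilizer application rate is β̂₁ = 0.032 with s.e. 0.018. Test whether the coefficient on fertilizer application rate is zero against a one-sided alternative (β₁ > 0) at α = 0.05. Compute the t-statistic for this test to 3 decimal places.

t = 1.778

H₀: β₁ = 0 vs H₁: β₁ > 0.
t = (β̂₁ − β₁⁰)/SE = 0.032 / 0.018 = 1.778.
df = n − 2 = 114 − 2 = 112.
One-sided p ≈ 0.0391, which is < 0.05, so reject H₀.
There is evidence that the true slope on fertilizer application rate is positive.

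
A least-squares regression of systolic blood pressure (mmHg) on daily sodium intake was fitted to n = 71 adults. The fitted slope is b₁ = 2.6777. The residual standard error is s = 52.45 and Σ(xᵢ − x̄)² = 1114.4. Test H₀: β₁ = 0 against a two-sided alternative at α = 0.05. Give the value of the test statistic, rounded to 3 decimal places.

t = 1.704

SE(b₁) = s/√Sₓₓ = 52.45/√1114.4 = 1.57118.
t = 2.6777 / 1.57118 = 1.704.
df = n − 2 = 69.
Two-sided p ≈ 0.0928, which is ≥ 0.05, so fail to reject H₀.
The data do not give significant evidence of an association between daily sodium intake and systolic blood pressure.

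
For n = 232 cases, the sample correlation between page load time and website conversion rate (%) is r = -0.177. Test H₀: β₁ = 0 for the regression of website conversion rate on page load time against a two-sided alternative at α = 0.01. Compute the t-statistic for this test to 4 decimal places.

t = -2.7274

t = r·√(n − 2)/√(1 − r²) = -0.177·√230/√0.968671 = -2.7274.
df = n − 2 = 230.
Two-sided p ≈ 0.0069, which is < 0.01, so reject H₀.
There is evidence of a linear association between page load time and website conversion rate.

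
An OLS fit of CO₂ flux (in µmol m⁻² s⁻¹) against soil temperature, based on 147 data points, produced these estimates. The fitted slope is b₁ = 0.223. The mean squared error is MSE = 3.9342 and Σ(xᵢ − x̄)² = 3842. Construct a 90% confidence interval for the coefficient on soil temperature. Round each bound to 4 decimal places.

SE(b₁) = √(MSE/Sₓₓ) = √(3.9342/3842) = 0.032.
df = n − 2 = 145.
t* = t_{0.05, 145} = 1.65543.
Margin = t* × SE = 1.65543 × 0.032 = 0.052974.
CI: 0.223 ± 0.052974 → (0.1700, 0.2760).
With 90% confidence, each one-unit increase in soil temperature is associated with a change of between 0.1700 and 0.2760 µmol m⁻² s⁻¹ in CO₂ flux.

(0.1700, 0.2760)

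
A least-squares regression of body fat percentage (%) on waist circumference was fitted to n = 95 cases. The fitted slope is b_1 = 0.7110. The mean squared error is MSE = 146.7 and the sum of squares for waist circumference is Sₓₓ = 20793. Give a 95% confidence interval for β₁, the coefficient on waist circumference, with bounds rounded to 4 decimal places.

SE(b_1) = √(MSE/Sₓₓ) = √(146.7/20793) = 0.0839956.
df = n − 2 = 93.
t* = t_{0.025, 93} = 1.985802.
Margin = t* × SE = 1.985802 × 0.0839956 = 0.166799.
CI: 0.7110 ± 0.166799 → (0.5442, 0.8778).
With 95% confidence, each one-unit increase in waist circumference is associated with a change of between 0.5442 and 0.8778 % in body fat percentage.

(0.5442, 0.8778)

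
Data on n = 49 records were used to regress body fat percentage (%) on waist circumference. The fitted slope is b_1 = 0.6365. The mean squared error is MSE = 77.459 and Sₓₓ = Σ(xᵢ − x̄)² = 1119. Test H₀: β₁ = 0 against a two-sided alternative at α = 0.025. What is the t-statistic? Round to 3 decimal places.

SE(b_1) = √(MSE/Sₓₓ) = √(77.459/1119) = 0.2631.
t = 0.6365 / 0.2631 = 2.419.
df = n − 2 = 47.
Two-sided p ≈ 0.0195, which is < 0.025, so reject H₀.
There is evidence that waist circumference is associated with body fat percentage.

t = 2.419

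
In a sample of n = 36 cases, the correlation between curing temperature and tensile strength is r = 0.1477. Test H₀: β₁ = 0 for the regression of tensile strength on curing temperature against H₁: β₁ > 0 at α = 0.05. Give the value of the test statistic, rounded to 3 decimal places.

t = 0.871

t = r·√(n − 2)/√(1 − r²) = 0.1477·√34/√0.978185 = 0.871.
df = n − 2 = 34.
One-sided p ≈ 0.1950, which is ≥ 0.05, so fail to reject H₀.
The data do not give significant evidence of a linear association between curing temperature and tensile strength.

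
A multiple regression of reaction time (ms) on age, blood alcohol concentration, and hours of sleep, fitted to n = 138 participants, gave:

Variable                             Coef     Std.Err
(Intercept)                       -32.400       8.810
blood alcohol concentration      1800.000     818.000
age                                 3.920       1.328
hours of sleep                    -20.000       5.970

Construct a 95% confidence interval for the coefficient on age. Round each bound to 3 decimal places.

Read off: b = 3.920, SE = 1.328 for age.
df = n − k − 1 = 138 − 3 − 1 = 134.
t* = t_{0.025, 134} = 1.977826.
Margin = t* × SE = 1.977826 × 1.328 = 2.62655.
CI: 3.920 ± 2.62655 → (1.293, 6.547).

(1.293, 6.547)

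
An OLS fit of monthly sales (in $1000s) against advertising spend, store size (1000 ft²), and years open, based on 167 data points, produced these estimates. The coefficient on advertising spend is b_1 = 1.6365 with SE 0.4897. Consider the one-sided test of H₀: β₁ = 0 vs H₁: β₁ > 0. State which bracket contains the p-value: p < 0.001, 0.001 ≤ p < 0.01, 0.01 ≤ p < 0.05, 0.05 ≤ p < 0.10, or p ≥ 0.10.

t = 1.6365 / 0.4897 = 3.342.
df = n − k − 1 = 167 − 3 − 1 = 163.
One-sided p = P(T_{163} > t) ≈ 0.0005.
So p < 0.001.

p < 0.001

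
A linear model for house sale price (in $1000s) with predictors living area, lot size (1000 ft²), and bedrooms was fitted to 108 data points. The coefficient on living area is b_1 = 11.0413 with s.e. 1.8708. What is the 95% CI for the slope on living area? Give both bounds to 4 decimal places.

(7.3314, 14.7512)

df = n − k − 1 = 108 − 3 − 1 = 104.
t* = t_{0.025, 104} = 1.983038.
Margin = t* × SE = 1.983038 × 1.8708 = 3.709867.
CI: 11.0413 ± 3.709867 → (7.3314, 14.7512).
With 95% confidence, each one-unit increase in living area is associated with a change of between 7.3314 and 14.7512 $1000s in house sale price, holding the other predictors fixed.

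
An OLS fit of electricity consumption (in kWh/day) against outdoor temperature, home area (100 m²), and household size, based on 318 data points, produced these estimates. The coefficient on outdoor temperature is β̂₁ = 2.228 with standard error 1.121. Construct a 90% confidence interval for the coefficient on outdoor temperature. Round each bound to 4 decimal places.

(0.3787, 4.0773)

df = n − k − 1 = 318 − 3 − 1 = 314.
t* = t_{0.05, 314} = 1.649721.
Margin = t* × SE = 1.649721 × 1.121 = 1.849337.
CI: 2.228 ± 1.849337 → (0.3787, 4.0773).
With 90% confidence, each one-unit increase in outdoor temperature is associated with a change of between 0.3787 and 4.0773 kWh/day in electricity consumption, holding the other predictors fixed.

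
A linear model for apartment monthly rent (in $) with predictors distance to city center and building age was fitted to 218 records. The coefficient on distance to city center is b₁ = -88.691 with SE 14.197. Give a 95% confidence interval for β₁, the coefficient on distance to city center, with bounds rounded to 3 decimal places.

(-116.674, -60.708)

df = n − k − 1 = 218 − 2 − 1 = 215.
t* = t_{0.025, 215} = 1.971059.
Margin = t* × SE = 1.971059 × 14.197 = 27.98313.
CI: -88.691 ± 27.98313 → (-116.674, -60.708).
With 95% confidence, each one-unit increase in distance to city center is associated with a change of between -116.674 and -60.708 $ in apartment monthly rent, holding the other predictors fixed.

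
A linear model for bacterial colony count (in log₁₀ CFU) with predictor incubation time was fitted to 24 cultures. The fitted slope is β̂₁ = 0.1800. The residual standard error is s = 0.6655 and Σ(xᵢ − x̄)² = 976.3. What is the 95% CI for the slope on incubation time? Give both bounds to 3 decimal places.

(0.136, 0.224)

SE(β̂₁) = s/√Sₓₓ = 0.6655/√976.3 = 0.0212989.
df = n − 2 = 22.
t* = t_{0.025, 22} = 2.073873.
Margin = t* × SE = 2.073873 × 0.0212989 = 0.04417.
CI: 0.1800 ± 0.04417 → (0.136, 0.224).
With 95% confidence, each one-unit increase in incubation time is associated with a change of between 0.136 and 0.224 log₁₀ CFU in bacterial colony count.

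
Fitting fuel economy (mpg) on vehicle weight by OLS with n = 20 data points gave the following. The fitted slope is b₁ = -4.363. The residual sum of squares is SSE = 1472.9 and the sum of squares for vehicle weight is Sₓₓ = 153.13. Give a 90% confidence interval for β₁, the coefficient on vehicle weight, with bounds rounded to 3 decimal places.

(-5.631, -3.095)

MSE = SSE/(n − 2) = 1472.9/18 = 81.8278.
SE(b₁) = √(MSE/Sₓₓ) = √(81.8278/153.13) = 0.731005.
df = n − 2 = 18.
t* = t_{0.05, 18} = 1.734064.
Margin = t* × SE = 1.734064 × 0.731005 = 1.26761.
CI: -4.363 ± 1.26761 → (-5.631, -3.095).
With 90% confidence, each one-unit increase in vehicle weight is associated with a change of between -5.631 and -3.095 mpg in fuel economy.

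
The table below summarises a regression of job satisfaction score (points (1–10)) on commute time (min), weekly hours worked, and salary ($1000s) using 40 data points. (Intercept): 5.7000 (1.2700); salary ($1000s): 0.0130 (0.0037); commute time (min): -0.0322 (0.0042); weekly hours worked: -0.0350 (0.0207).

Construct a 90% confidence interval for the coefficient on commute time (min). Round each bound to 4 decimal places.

Read off: b = -0.0322, SE = 0.0042 for commute time (min).
df = n − k − 1 = 40 − 3 − 1 = 36.
t* = t_{0.05, 36} = 1.688298.
Margin = t* × SE = 1.688298 × 0.0042 = 0.007091.
CI: -0.0322 ± 0.007091 → (-0.0393, -0.0251).

(-0.0393, -0.0251)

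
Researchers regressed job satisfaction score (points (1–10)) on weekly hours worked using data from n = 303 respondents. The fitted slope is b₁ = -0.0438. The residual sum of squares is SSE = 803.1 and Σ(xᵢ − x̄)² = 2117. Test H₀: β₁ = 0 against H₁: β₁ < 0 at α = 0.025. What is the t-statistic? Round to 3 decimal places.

MSE = SSE/(n − 2) = 803.1/301 = 2.66811.
SE(b₁) = √(MSE/Sₓₓ) = √(2.66811/2117) = 0.035501.
t = -0.0438 / 0.035501 = -1.234.
df = n − 2 = 301.
One-sided p ≈ 0.1091, which is ≥ 0.025, so fail to reject H₀.
The data do not give significant evidence that the true slope on weekly hours worked is negative.

t = -1.234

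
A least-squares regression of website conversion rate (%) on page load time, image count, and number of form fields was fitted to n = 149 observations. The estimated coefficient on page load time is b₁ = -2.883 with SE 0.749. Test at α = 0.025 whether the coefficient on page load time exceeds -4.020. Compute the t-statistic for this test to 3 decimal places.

H₀: β₁ = -4.020 vs H₁: β₁ > -4.020.
t = (b₁ − β₁⁰)/SE = (-2.883 − (-4.020)) / 0.749 = 1.518.
df = n − k − 1 = 149 − 3 − 1 = 145.
One-sided p ≈ 0.0656, which is ≥ 0.025, so fail to reject H₀.
The data do not give significant evidence that the true slope on page load time exceeds -4.020 % per unit, holding the other predictors fixed.

t = 1.518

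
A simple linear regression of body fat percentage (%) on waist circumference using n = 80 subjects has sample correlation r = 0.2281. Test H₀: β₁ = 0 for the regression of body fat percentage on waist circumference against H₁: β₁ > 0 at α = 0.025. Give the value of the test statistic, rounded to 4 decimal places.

t = 2.0691

t = r·√(n − 2)/√(1 − r²) = 0.2281·√78/√0.94797 = 2.0691.
df = n − 2 = 78.
One-sided p ≈ 0.0209, which is < 0.025, so reject H₀.
There is evidence of a linear association between waist circumference and body fat percentage.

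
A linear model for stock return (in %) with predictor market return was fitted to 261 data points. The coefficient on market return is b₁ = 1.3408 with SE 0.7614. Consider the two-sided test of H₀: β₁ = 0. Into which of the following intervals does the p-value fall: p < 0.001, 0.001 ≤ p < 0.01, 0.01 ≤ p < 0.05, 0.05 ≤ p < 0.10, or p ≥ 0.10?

0.05 ≤ p < 0.10

t = 1.3408 / 0.7614 = 1.761.
df = n − 2 = 261 − 2 = 259.
Two-sided p = 2·P(T_{259} > |t|) ≈ 0.0794.
So 0.05 ≤ p < 0.10.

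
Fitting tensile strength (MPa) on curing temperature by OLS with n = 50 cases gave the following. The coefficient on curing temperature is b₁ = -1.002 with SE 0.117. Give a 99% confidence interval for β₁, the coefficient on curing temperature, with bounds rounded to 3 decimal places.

(-1.316, -0.688)

df = n − 2 = 50 − 2 = 48.
t* = t_{0.005, 48} = 2.682204.
Margin = t* × SE = 2.682204 × 0.117 = 0.31382.
CI: -1.002 ± 0.31382 → (-1.316, -0.688).
With 99% confidence, each one-unit increase in curing temperature is associated with a change of between -1.316 and -0.688 MPa in tensile strength.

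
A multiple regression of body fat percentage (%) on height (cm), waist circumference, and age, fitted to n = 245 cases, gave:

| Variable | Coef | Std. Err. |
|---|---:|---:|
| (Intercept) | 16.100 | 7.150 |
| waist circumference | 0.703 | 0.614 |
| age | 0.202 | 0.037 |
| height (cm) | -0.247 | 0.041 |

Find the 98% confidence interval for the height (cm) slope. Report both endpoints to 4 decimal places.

(-0.3430, -0.1510)

Read off: b = -0.247, SE = 0.041 for height (cm).
df = n − k − 1 = 245 − 3 − 1 = 241.
t* = t_{0.01, 241} = 2.34192.
Margin = t* × SE = 2.34192 × 0.041 = 0.096019.
CI: -0.247 ± 0.096019 → (-0.3430, -0.1510).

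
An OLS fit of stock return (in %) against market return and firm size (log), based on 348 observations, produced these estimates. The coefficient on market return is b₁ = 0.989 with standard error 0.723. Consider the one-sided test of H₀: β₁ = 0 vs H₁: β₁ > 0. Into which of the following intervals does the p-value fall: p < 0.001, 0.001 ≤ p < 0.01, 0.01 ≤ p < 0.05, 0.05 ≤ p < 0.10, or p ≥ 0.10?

0.05 ≤ p < 0.10

t = 0.989 / 0.723 = 1.368.
df = n − k − 1 = 348 − 2 − 1 = 345.
One-sided p = P(T_{345} > t) ≈ 0.0861.
So 0.05 ≤ p < 0.10.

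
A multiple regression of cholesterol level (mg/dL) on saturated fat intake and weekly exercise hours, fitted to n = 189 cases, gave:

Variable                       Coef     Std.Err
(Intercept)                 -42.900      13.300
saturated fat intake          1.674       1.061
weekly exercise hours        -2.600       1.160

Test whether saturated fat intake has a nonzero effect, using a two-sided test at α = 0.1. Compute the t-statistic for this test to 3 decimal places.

t = 1.578

Read off: b = 1.674, SE = 1.061 for saturated fat intake.
H₀: β₁ = 0 vs H₁: β₁ ≠ 0.
t = 1.674 / 1.061 = 1.578.
df = n − k − 1 = 189 − 2 − 1 = 186.
Two-sided p ≈ 0.1163, which is ≥ 0.1, so fail to reject H₀.
The data do not give significant evidence of an association between saturated fat intake and cholesterol level, after adjusting for the other predictors.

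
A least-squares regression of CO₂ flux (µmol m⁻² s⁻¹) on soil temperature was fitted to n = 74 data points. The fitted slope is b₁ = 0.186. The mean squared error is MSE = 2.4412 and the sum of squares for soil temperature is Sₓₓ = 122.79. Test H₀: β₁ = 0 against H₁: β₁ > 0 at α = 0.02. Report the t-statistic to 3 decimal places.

t = 1.319

SE(b₁) = √(MSE/Sₓₓ) = √(2.4412/122.79) = 0.141.
t = 0.186 / 0.141 = 1.319.
df = n − 2 = 72.
One-sided p ≈ 0.0957, which is ≥ 0.02, so fail to reject H₀.
The data do not give significant evidence that the true slope on soil temperature is positive.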